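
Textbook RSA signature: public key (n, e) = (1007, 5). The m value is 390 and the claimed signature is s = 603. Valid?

yes

s^5 mod 1007 = 390
s^5 mod 1007 = 390 matches m.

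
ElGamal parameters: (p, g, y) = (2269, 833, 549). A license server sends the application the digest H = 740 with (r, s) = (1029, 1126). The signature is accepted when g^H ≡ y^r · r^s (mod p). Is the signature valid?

Left side g^H mod p:
Squares mod 2269: 833^1≡833, 833^2≡1844, 833^4≡1374, 833^8≡68, 833^16≡86, 833^32≡589, 833^64≡2033, 833^128≡1240, 833^256≡1487, 833^512≡1163
740 = 512 + 128 + 64 + 32 + 4, so 833^740 ≡ 1163·1240·2033·589·1374 ≡ 343 (mod 2269)
Right side y^r · r^s mod p:
Squares mod 2269: 549^1≡549, 549^2≡1893, 549^4≡698, 549^8≡1638, 549^16≡1086, 549^32≡1785, 549^64≡549, 549^128≡1893, 549^256≡698, 549^512≡1638, 549^1024≡1086
1029 = 1024 + 4 + 1, so 549^1029 ≡ 1086·698·549 ≡ 82 (mod 2269)
Squares mod 2269: 1029^1≡1029, 1029^2≡1487, 1029^4≡1163, 1029^8≡245, 1029^16≡1031, 1029^32≡1069, 1029^64≡1454, 1029^128≡1677, 1029^256≡1038, 1029^512≡1938, 1029^1024≡649
1126 = 1024 + 64 + 32 + 4 + 2, so 1029^1126 ≡ 649·1454·1069·1163·1487 ≡ 1028 (mod 2269)
82·1028 = 84296 ≡ 343 (mod 2269)
343 ≡ 343 (mod 2269), so the signature is genuine.

valid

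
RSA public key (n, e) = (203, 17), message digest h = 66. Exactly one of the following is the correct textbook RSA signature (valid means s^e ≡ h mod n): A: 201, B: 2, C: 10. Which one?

A

Candidate A: Squares mod 203: 201^1≡201, 201^2≡4, 201^4≡16, 201^8≡53, 201^16≡170; 17 = 16 + 1, so 201^17 ≡ 170·201 ≡ 66 (mod 203)
  → matches h = 66
Candidate B: Squares mod 203: 2^1≡2, 2^2≡4, 2^4≡16, 2^8≡53, 2^16≡170; 17 = 16 + 1, so 2^17 ≡ 170·2 ≡ 137 (mod 203)
Candidate C: Squares mod 203: 10^1≡10, 10^2≡100, 10^4≡53, 10^8≡170, 10^16≡74; 17 = 16 + 1, so 10^17 ≡ 74·10 ≡ 131 (mod 203)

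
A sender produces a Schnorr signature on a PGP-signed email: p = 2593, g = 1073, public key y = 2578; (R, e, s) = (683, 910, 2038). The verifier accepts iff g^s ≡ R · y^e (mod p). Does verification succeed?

g^s mod p:
1073^2 = 1151329 ≡ 37
1073^4 ≡ 37^2 = 1369
1073^8 ≡ 1369^2 = 1874161 ≡ 2015
1073^16 ≡ 2015^2 = 4060225 ≡ 2180
1073^32 ≡ 2180^2 = 4752400 ≡ 2024
1073^64 ≡ 2024^2 = 4096576 ≡ 2229
1073^128 ≡ 2229^2 = 4968441 ≡ 253
1073^256 ≡ 253^2 = 64009 ≡ 1777
1073^512 ≡ 1777^2 = 3157729 ≡ 2048
1073^1024 ≡ 2048^2 = 4194304 ≡ 1423
2038 = 1024 + 512 + 256 + 128 + 64 + 32 + 16 + 4 + 2, so 1073^2038 ≡ 1423·2048·1777·253·2229·2024·2180·1369·37 ≡ 1212 (mod 2593)
R · y^e mod p:
2578^2 = 6646084 ≡ 225
2578^4 ≡ 225^2 = 50625 ≡ 1358
2578^8 ≡ 1358^2 = 1844164 ≡ 541
2578^16 ≡ 541^2 = 292681 ≡ 2265
2578^32 ≡ 2265^2 = 5130225 ≡ 1271
2578^64 ≡ 1271^2 = 1615441 ≡ 2
2578^128 ≡ 2^2 = 4
2578^256 ≡ 4^2 = 16
2578^512 ≡ 16^2 = 256
910 = 512 + 256 + 128 + 8 + 4 + 2, so 2578^910 ≡ 256·16·4·541·1358·225 ≡ 1919 (mod 2593)
683·1919 = 1310677 ≡ 1212 (mod 2593)
1212 ≡ 1212 (mod 2593); signature holds.

passes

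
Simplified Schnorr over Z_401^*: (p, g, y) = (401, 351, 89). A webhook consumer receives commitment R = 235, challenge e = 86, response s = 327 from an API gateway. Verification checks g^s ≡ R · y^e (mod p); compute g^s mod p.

181

351^327 mod 401 = 181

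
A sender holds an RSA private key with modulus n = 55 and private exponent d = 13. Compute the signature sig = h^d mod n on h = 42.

h^2 ≡ 42^2 = 1764 ≡ 4
h^4 ≡ 4^2 = 16
h^8 ≡ 16^2 = 256 ≡ 36
13 = 8 + 4 + 1, so h^13 ≡ 36·16·42 ≡ 47 (mod 55)

47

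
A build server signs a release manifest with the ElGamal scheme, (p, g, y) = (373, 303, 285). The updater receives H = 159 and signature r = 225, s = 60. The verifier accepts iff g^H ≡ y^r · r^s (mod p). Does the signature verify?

verifies

Left side g^H mod p:
303^2 = 91809 ≡ 51
303^4 ≡ 51^2 = 2601 ≡ 363
303^8 ≡ 363^2 = 131769 ≡ 100
303^16 ≡ 100^2 = 10000 ≡ 302
303^32 ≡ 302^2 = 91204 ≡ 192
303^64 ≡ 192^2 = 36864 ≡ 310
303^128 ≡ 310^2 = 96100 ≡ 239
159 = 128 + 16 + 8 + 4 + 2 + 1, so 303^159 ≡ 239·302·100·363·51·303 ≡ 229 (mod 373)
Right side y^r · r^s mod p:
285^2 = 81225 ≡ 284
285^4 ≡ 284^2 = 80656 ≡ 88
285^8 ≡ 88^2 = 7744 ≡ 284
285^16 ≡ 284^2 = 80656 ≡ 88
285^32 ≡ 88^2 = 7744 ≡ 284
285^64 ≡ 284^2 = 80656 ≡ 88
285^128 ≡ 88^2 = 7744 ≡ 284
225 = 128 + 64 + 32 + 1, so 285^225 ≡ 284·88·284·285 ≡ 372 (mod 373)
225^2 = 50625 ≡ 270
225^4 ≡ 270^2 = 72900 ≡ 165
225^8 ≡ 165^2 = 27225 ≡ 369
225^16 ≡ 369^2 = 136161 ≡ 16
225^32 ≡ 16^2 = 256
60 = 32 + 16 + 8 + 4, so 225^60 ≡ 256·16·369·165 ≡ 144 (mod 373)
372·144 = 53568 ≡ 229 (mod 373)
229 ≡ 229 (mod 373), so the signature is genuine.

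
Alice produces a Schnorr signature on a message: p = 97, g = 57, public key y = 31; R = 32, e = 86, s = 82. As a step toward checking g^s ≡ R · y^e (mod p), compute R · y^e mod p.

31^2 = 961 ≡ 88
31^4 ≡ 88^2 = 7744 ≡ 81
31^8 ≡ 81^2 = 6561 ≡ 62
31^16 ≡ 62^2 = 3844 ≡ 61
31^32 ≡ 61^2 = 3721 ≡ 35
31^64 ≡ 35^2 = 1225 ≡ 61
86 = 64 + 16 + 4 + 2, so 31^86 ≡ 61·61·81·88 ≡ 93 (mod 97)
R · y^e ≡ 32·93 = 2976 ≡ 66 (mod 97)

66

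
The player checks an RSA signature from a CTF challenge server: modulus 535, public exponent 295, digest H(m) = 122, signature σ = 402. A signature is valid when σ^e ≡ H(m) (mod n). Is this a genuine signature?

σ^2 ≡ 402^2 = 161604 ≡ 34
σ^4 ≡ 34^2 = 1156 ≡ 86
σ^8 ≡ 86^2 = 7396 ≡ 441
σ^16 ≡ 441^2 = 194481 ≡ 276
σ^32 ≡ 276^2 = 76176 ≡ 206
σ^64 ≡ 206^2 = 42436 ≡ 171
σ^128 ≡ 171^2 = 29241 ≡ 351
σ^256 ≡ 351^2 = 123201 ≡ 151
295 = 256 + 32 + 4 + 2 + 1, so σ^295 ≡ 151·206·86·34·402 ≡ 283 (mod 535)
σ^295 mod 535 = 283, but H(m) = 122.

forged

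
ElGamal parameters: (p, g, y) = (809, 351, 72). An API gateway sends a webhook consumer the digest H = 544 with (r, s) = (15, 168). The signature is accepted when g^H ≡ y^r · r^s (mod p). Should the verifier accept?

Left side g^H mod p:
351^2 = 123201 ≡ 233
351^4 ≡ 233^2 = 54289 ≡ 86
351^8 ≡ 86^2 = 7396 ≡ 115
351^16 ≡ 115^2 = 13225 ≡ 281
351^32 ≡ 281^2 = 78961 ≡ 488
351^64 ≡ 488^2 = 238144 ≡ 298
351^128 ≡ 298^2 = 88804 ≡ 623
351^256 ≡ 623^2 = 388129 ≡ 618
351^512 ≡ 618^2 = 381924 ≡ 76
544 = 512 + 32, so 351^544 ≡ 76·488 ≡ 683 (mod 809)
Right side y^r · r^s mod p:
72^2 = 5184 ≡ 330
72^4 ≡ 330^2 = 108900 ≡ 494
72^8 ≡ 494^2 = 244036 ≡ 527
15 = 8 + 4 + 2 + 1, so 72^15 ≡ 527·494·330·72 ≡ 700 (mod 809)
15^2 = 225
15^4 ≡ 225^2 = 50625 ≡ 467
15^8 ≡ 467^2 = 218089 ≡ 468
15^16 ≡ 468^2 = 219024 ≡ 594
15^32 ≡ 594^2 = 352836 ≡ 112
15^64 ≡ 112^2 = 12544 ≡ 409
15^128 ≡ 409^2 = 167281 ≡ 627
168 = 128 + 32 + 8, so 15^168 ≡ 627·112·468 ≡ 16 (mod 809)
700·16 = 11200 ≡ 683 (mod 809)
683 ≡ 683 (mod 809), so the signature is genuine.

accept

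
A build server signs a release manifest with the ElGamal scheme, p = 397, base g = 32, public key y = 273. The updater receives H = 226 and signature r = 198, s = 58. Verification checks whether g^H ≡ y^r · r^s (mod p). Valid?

yes

Left side g^H mod p:
Squares mod 397: 32^1≡32, 32^2≡230, 32^4≡99, 32^8≡273, 32^16≡290, 32^32≡333, 32^64≡126, 32^128≡393
226 = 128 + 64 + 32 + 2, so 32^226 ≡ 393·126·333·230 ≡ 141 (mod 397)
Right side y^r · r^s mod p:
Squares mod 397: 273^1≡273, 273^2≡290, 273^4≡333, 273^8≡126, 273^16≡393, 273^32≡16, 273^64≡256, 273^128≡31
198 = 128 + 64 + 4 + 2, so 273^198 ≡ 31·256·333·290 ≡ 1 (mod 397)
Squares mod 397: 198^1≡198, 198^2≡298, 198^4≡273, 198^8≡290, 198^16≡333, 198^32≡126
58 = 32 + 16 + 8 + 2, so 198^58 ≡ 126·333·290·298 ≡ 141 (mod 397)
1·141 = 141 ≡ 141 (mod 397)
141 ≡ 141 (mod 397), so the signature is genuine.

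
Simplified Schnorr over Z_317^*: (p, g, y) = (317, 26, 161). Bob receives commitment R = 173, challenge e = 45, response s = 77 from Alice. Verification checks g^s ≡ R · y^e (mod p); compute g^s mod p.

83

26^2 = 676 ≡ 42
26^4 ≡ 42^2 = 1764 ≡ 179
26^8 ≡ 179^2 = 32041 ≡ 24
26^16 ≡ 24^2 = 576 ≡ 259
26^32 ≡ 259^2 = 67081 ≡ 194
26^64 ≡ 194^2 = 37636 ≡ 230
77 = 64 + 8 + 4 + 1, so 26^77 ≡ 230·24·179·26 ≡ 83 (mod 317)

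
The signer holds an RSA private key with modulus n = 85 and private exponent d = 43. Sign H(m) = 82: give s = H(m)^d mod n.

78

Squares mod 85: (H(m))^1≡82, (H(m))^2≡9, (H(m))^4≡81, (H(m))^8≡16, (H(m))^16≡1, (H(m))^32≡1
43 = 32 + 8 + 2 + 1, so (H(m))^43 ≡ 1·16·9·82 ≡ 78 (mod 85)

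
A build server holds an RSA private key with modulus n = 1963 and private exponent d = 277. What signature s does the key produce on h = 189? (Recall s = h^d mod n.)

h^277 mod 1963 = 1814

1814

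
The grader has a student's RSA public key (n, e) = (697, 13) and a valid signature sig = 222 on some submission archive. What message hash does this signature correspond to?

sig^2 ≡ 222^2 = 49284 ≡ 494
sig^4 ≡ 494^2 = 244036 ≡ 86
sig^8 ≡ 86^2 = 7396 ≡ 426
13 = 8 + 4 + 1, so sig^13 ≡ 426·86·222 ≡ 596 (mod 697)

596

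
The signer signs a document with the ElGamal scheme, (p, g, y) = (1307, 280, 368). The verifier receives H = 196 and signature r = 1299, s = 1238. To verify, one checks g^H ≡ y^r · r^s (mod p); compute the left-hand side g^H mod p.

280^2 = 78400 ≡ 1287
280^4 ≡ 1287^2 = 1656369 ≡ 400
280^8 ≡ 400^2 = 160000 ≡ 546
280^16 ≡ 546^2 = 298116 ≡ 120
280^32 ≡ 120^2 = 14400 ≡ 23
280^64 ≡ 23^2 = 529
280^128 ≡ 529^2 = 279841 ≡ 143
196 = 128 + 64 + 4, so 280^196 ≡ 143·529·400 ≡ 443 (mod 1307)

443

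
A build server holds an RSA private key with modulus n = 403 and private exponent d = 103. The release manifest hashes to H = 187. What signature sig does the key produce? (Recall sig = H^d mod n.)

125

Squares mod 403: H^1≡187, H^2≡311, H^4≡1, H^8≡1, H^16≡1, H^32≡1, H^64≡1
103 = 64 + 32 + 4 + 2 + 1, so H^103 ≡ 1·1·1·311·187 ≡ 125 (mod 403)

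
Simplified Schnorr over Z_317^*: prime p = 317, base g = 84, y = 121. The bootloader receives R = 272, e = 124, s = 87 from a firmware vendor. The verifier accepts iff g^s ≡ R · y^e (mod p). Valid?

yes

g^s mod p:
84^87 mod 317 = 209
R · y^e mod p:
121^124 mod 317 = 256
272·256 = 69632 ≡ 209 (mod 317)
209 ≡ 209 (mod 317); signature holds.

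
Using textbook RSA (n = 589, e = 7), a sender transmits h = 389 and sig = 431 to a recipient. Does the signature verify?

does not verify

sig^2 ≡ 431^2 = 185761 ≡ 226
sig^4 ≡ 226^2 = 51076 ≡ 422
7 = 4 + 2 + 1, so sig^7 ≡ 422·226·431 ≡ 200 (mod 589)
200 ≠ 389, so verification fails.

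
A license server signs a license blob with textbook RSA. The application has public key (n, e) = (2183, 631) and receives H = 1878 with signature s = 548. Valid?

s^2 ≡ 548^2 = 300304 ≡ 1233
s^4 ≡ 1233^2 = 1520289 ≡ 921
s^8 ≡ 921^2 = 848241 ≡ 1237
s^16 ≡ 1237^2 = 1530169 ≡ 2069
s^32 ≡ 2069^2 = 4280761 ≡ 2081
s^64 ≡ 2081^2 = 4330561 ≡ 1672
s^128 ≡ 1672^2 = 2795584 ≡ 1344
s^256 ≡ 1344^2 = 1806336 ≡ 995
s^512 ≡ 995^2 = 990025 ≡ 1126
631 = 512 + 64 + 32 + 16 + 4 + 2 + 1, so s^631 ≡ 1126·1672·2081·2069·921·1233·548 ≡ 1732 (mod 2183)
s^631 mod 2183 = 1732, but H = 1878.

no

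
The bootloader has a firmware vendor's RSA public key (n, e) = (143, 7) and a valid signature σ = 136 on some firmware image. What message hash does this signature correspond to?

137

Squares mod 143: σ^1≡136, σ^2≡49, σ^4≡113
7 = 4 + 2 + 1, so σ^7 ≡ 113·49·136 ≡ 137 (mod 143)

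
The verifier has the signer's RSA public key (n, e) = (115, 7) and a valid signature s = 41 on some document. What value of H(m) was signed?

s^7 mod 115 = 6

6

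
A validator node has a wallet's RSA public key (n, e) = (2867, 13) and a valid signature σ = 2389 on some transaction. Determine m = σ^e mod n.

1251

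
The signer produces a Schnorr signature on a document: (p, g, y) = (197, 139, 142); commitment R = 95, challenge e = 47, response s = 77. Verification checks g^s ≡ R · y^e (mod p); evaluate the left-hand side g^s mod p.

139^2 = 19321 ≡ 15
139^4 ≡ 15^2 = 225 ≡ 28
139^8 ≡ 28^2 = 784 ≡ 193
139^16 ≡ 193^2 = 37249 ≡ 16
139^32 ≡ 16^2 = 256 ≡ 59
139^64 ≡ 59^2 = 3481 ≡ 132
77 = 64 + 8 + 4 + 1, so 139^77 ≡ 132·193·28·139 ≡ 128 (mod 197)

128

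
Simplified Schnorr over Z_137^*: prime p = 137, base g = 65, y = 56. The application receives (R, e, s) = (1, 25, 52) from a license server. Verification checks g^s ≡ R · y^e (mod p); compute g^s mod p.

65^2 = 4225 ≡ 115
65^4 ≡ 115^2 = 13225 ≡ 73
65^8 ≡ 73^2 = 5329 ≡ 123
65^16 ≡ 123^2 = 15129 ≡ 59
65^32 ≡ 59^2 = 3481 ≡ 56
52 = 32 + 16 + 4, so 65^52 ≡ 56·59·73 ≡ 72 (mod 137)

72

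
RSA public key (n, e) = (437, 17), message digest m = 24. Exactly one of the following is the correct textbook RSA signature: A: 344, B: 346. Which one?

Candidate A: 344^2 = 118336 ≡ 346; 344^4 ≡ 346^2 = 119716 ≡ 415; 344^8 ≡ 415^2 = 172225 ≡ 47; 344^16 ≡ 47^2 = 2209 ≡ 24; 17 = 16 + 1, so 344^17 ≡ 24·344 ≡ 390 (mod 437)
Candidate B: 346^2 = 119716 ≡ 415; 346^4 ≡ 415^2 = 172225 ≡ 47; 346^8 ≡ 47^2 = 2209 ≡ 24; 346^16 ≡ 24^2 = 576 ≡ 139; 17 = 16 + 1, so 346^17 ≡ 139·346 ≡ 24 (mod 437)
  → matches m = 24

B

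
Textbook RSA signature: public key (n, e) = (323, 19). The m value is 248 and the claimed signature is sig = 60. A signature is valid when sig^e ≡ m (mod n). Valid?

sig^2 ≡ 60^2 = 3600 ≡ 47
sig^4 ≡ 47^2 = 2209 ≡ 271
sig^8 ≡ 271^2 = 73441 ≡ 120
sig^16 ≡ 120^2 = 14400 ≡ 188
19 = 16 + 2 + 1, so sig^19 ≡ 188·47·60 ≡ 117 (mod 323)
sig^19 mod 323 = 117, but m = 248.

no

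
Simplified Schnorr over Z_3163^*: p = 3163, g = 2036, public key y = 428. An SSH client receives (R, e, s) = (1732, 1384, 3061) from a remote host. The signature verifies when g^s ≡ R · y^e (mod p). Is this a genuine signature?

genuine

g^s mod p:
2036^2 = 4145296 ≡ 1766
2036^4 ≡ 1766^2 = 3118756 ≡ 38
2036^8 ≡ 38^2 = 1444
2036^16 ≡ 1444^2 = 2085136 ≡ 719
2036^32 ≡ 719^2 = 516961 ≡ 1392
2036^64 ≡ 1392^2 = 1937664 ≡ 1908
2036^128 ≡ 1908^2 = 3640464 ≡ 3014
2036^256 ≡ 3014^2 = 9084196 ≡ 60
2036^512 ≡ 60^2 = 3600 ≡ 437
2036^1024 ≡ 437^2 = 190969 ≡ 1189
2036^2048 ≡ 1189^2 = 1413721 ≡ 3023
3061 = 2048 + 512 + 256 + 128 + 64 + 32 + 16 + 4 + 1, so 2036^3061 ≡ 3023·437·60·3014·1908·1392·719·38·2036 ≡ 2999 (mod 3163)
R · y^e mod p:
428^2 = 183184 ≡ 2893
428^4 ≡ 2893^2 = 8369449 ≡ 151
428^8 ≡ 151^2 = 22801 ≡ 660
428^16 ≡ 660^2 = 435600 ≡ 2269
428^32 ≡ 2269^2 = 5148361 ≡ 2160
428^64 ≡ 2160^2 = 4665600 ≡ 175
428^128 ≡ 175^2 = 30625 ≡ 2158
428^256 ≡ 2158^2 = 4656964 ≡ 1028
428^512 ≡ 1028^2 = 1056784 ≡ 342
428^1024 ≡ 342^2 = 116964 ≡ 3096
1384 = 1024 + 256 + 64 + 32 + 8, so 428^1384 ≡ 3096·1028·175·2160·660 ≡ 745 (mod 3163)
1732·745 = 1290340 ≡ 2999 (mod 3163)
2999 ≡ 2999 (mod 3163); signature holds.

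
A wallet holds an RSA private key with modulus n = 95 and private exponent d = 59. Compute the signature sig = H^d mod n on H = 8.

12

H^2 ≡ 8^2 = 64
H^4 ≡ 64^2 = 4096 ≡ 11
H^8 ≡ 11^2 = 121 ≡ 26
H^16 ≡ 26^2 = 676 ≡ 11
H^32 ≡ 11^2 = 121 ≡ 26
59 = 32 + 16 + 8 + 2 + 1, so H^59 ≡ 26·11·26·64·8 ≡ 12 (mod 95)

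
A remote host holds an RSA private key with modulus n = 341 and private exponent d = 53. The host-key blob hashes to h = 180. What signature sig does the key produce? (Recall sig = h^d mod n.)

Squares mod 341: h^1≡180, h^2≡5, h^4≡25, h^8≡284, h^16≡180, h^32≡5
53 = 32 + 16 + 4 + 1, so h^53 ≡ 5·180·25·180 ≡ 284 (mod 341)

284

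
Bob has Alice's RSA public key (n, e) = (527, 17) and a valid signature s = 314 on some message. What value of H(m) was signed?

450

s^2 ≡ 314^2 = 98596 ≡ 47
s^4 ≡ 47^2 = 2209 ≡ 101
s^8 ≡ 101^2 = 10201 ≡ 188
s^16 ≡ 188^2 = 35344 ≡ 35
17 = 16 + 1, so s^17 ≡ 35·314 ≡ 450 (mod 527)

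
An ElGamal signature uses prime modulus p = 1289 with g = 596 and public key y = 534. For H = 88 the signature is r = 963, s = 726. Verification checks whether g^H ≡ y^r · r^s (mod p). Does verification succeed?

Left side g^H mod p:
596^2 = 355216 ≡ 741
596^4 ≡ 741^2 = 549081 ≡ 1256
596^8 ≡ 1256^2 = 1577536 ≡ 1089
596^16 ≡ 1089^2 = 1185921 ≡ 41
596^32 ≡ 41^2 = 1681 ≡ 392
596^64 ≡ 392^2 = 153664 ≡ 273
88 = 64 + 16 + 8, so 596^88 ≡ 273·41·1089 ≡ 393 (mod 1289)
Right side y^r · r^s mod p:
534^2 = 285156 ≡ 287
534^4 ≡ 287^2 = 82369 ≡ 1162
534^8 ≡ 1162^2 = 1350244 ≡ 661
534^16 ≡ 661^2 = 436921 ≡ 1239
534^32 ≡ 1239^2 = 1535121 ≡ 1211
534^64 ≡ 1211^2 = 1466521 ≡ 928
534^128 ≡ 928^2 = 861184 ≡ 132
534^256 ≡ 132^2 = 17424 ≡ 667
534^512 ≡ 667^2 = 444889 ≡ 184
963 = 512 + 256 + 128 + 64 + 2 + 1, so 534^963 ≡ 184·667·132·928·287·534 ≡ 126 (mod 1289)
963^2 = 927369 ≡ 578
963^4 ≡ 578^2 = 334084 ≡ 233
963^8 ≡ 233^2 = 54289 ≡ 151
963^16 ≡ 151^2 = 22801 ≡ 888
963^32 ≡ 888^2 = 788544 ≡ 965
963^64 ≡ 965^2 = 931225 ≡ 567
963^128 ≡ 567^2 = 321489 ≡ 528
963^256 ≡ 528^2 = 278784 ≡ 360
963^512 ≡ 360^2 = 129600 ≡ 700
726 = 512 + 128 + 64 + 16 + 4 + 2, so 963^726 ≡ 700·528·567·888·233·578 ≡ 709 (mod 1289)
126·709 = 89334 ≡ 393 (mod 1289)
393 ≡ 393 (mod 1289), so the signature is genuine.

passes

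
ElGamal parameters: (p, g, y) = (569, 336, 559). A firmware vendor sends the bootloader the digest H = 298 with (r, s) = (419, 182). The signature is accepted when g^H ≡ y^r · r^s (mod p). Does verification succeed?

Left side g^H mod p:
Squares mod 569: 336^1≡336, 336^2≡234, 336^4≡132, 336^8≡354, 336^16≡136, 336^32≡288, 336^64≡439, 336^128≡399, 336^256≡450
298 = 256 + 32 + 8 + 2, so 336^298 ≡ 450·288·354·234 ≡ 121 (mod 569)
Right side y^r · r^s mod p:
Squares mod 569: 559^1≡559, 559^2≡100, 559^4≡327, 559^8≡526, 559^16≡142, 559^32≡249, 559^64≡549, 559^128≡400, 559^256≡111
419 = 256 + 128 + 32 + 2 + 1, so 559^419 ≡ 111·400·249·100·559 ≡ 13 (mod 569)
Squares mod 569: 419^1≡419, 419^2≡309, 419^4≡458, 419^8≡372, 419^16≡117, 419^32≡33, 419^64≡520, 419^128≡125
182 = 128 + 32 + 16 + 4 + 2, so 419^182 ≡ 125·33·117·458·309 ≡ 241 (mod 569)
13·241 = 3133 ≡ 288 (mod 569)
121 ≠ 288, so verification fails.

fails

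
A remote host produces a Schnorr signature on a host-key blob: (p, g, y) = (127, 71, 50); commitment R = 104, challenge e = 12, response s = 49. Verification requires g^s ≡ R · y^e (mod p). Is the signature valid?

invalid

g^s mod p:
Squares mod 127: 71^1≡71, 71^2≡88, 71^4≡124, 71^8≡9, 71^16≡81, 71^32≡84
49 = 32 + 16 + 1, so 71^49 ≡ 84·81·71 ≡ 103 (mod 127)
R · y^e mod p:
Squares mod 127: 50^1≡50, 50^2≡87, 50^4≡76, 50^8≡61
12 = 8 + 4, so 50^12 ≡ 61·76 ≡ 64 (mod 127)
104·64 = 6656 ≡ 52 (mod 127)
103 ≠ 52; the check fails.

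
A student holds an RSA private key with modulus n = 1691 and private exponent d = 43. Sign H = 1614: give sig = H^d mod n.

37

H^2 ≡ 1614^2 = 2604996 ≡ 856
H^4 ≡ 856^2 = 732736 ≡ 533
H^8 ≡ 533^2 = 284089 ≡ 1
H^16 ≡ 1^2 = 1
H^32 ≡ 1^2 = 1
43 = 32 + 8 + 2 + 1, so H^43 ≡ 1·1·856·1614 ≡ 37 (mod 1691)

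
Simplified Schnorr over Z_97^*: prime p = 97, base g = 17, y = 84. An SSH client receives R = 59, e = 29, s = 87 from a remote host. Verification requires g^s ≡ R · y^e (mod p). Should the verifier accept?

g^s mod p:
Squares mod 97: 17^1≡17, 17^2≡95, 17^4≡4, 17^8≡16, 17^16≡62, 17^32≡61, 17^64≡35
87 = 64 + 16 + 4 + 2 + 1, so 17^87 ≡ 35·62·4·95·17 ≡ 51 (mod 97)
R · y^e mod p:
Squares mod 97: 84^1≡84, 84^2≡72, 84^4≡43, 84^8≡6, 84^16≡36
29 = 16 + 8 + 4 + 1, so 84^29 ≡ 36·6·43·84 ≡ 21 (mod 97)
59·21 = 1239 ≡ 75 (mod 97)
51 ≠ 75; the check fails.

reject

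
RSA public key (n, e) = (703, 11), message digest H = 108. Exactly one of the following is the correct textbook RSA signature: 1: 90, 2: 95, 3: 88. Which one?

Candidate 1: Squares mod 703: 90^1≡90, 90^2≡367, 90^4≡416, 90^8≡118; 11 = 8 + 2 + 1, so 90^11 ≡ 118·367·90 ≡ 108 (mod 703)
  → matches H = 108
Candidate 2: Squares mod 703: 95^1≡95, 95^2≡589, 95^4≡342, 95^8≡266; 11 = 8 + 2 + 1, so 95^11 ≡ 266·589·95 ≡ 114 (mod 703)
Candidate 3: Squares mod 703: 88^1≡88, 88^2≡11, 88^4≡121, 88^8≡581; 11 = 8 + 2 + 1, so 88^11 ≡ 581·11·88 ≡ 8 (mod 703)

1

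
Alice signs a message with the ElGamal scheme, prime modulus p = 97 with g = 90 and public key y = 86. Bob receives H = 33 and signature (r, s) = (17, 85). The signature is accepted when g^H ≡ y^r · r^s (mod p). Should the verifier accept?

reject

Left side g^H mod p:
90^2 = 8100 ≡ 49
90^4 ≡ 49^2 = 2401 ≡ 73
90^8 ≡ 73^2 = 5329 ≡ 91
90^16 ≡ 91^2 = 8281 ≡ 36
90^32 ≡ 36^2 = 1296 ≡ 35
33 = 32 + 1, so 90^33 ≡ 35·90 ≡ 46 (mod 97)
Right side y^r · r^s mod p:
86^2 = 7396 ≡ 24
86^4 ≡ 24^2 = 576 ≡ 91
86^8 ≡ 91^2 = 8281 ≡ 36
86^16 ≡ 36^2 = 1296 ≡ 35
17 = 16 + 1, so 86^17 ≡ 35·86 ≡ 3 (mod 97)
17^2 = 289 ≡ 95
17^4 ≡ 95^2 = 9025 ≡ 4
17^8 ≡ 4^2 = 16
17^16 ≡ 16^2 = 256 ≡ 62
17^32 ≡ 62^2 = 3844 ≡ 61
17^64 ≡ 61^2 = 3721 ≡ 35
85 = 64 + 16 + 4 + 1, so 17^85 ≡ 35·62·4·17 ≡ 23 (mod 97)
3·23 = 69 ≡ 69 (mod 97)
46 ≠ 69, so verification fails.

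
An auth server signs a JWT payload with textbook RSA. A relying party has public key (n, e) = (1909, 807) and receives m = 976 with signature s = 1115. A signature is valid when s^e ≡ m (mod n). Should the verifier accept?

accept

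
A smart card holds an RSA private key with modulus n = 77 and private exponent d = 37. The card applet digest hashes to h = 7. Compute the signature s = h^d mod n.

h^2 ≡ 7^2 = 49
h^4 ≡ 49^2 = 2401 ≡ 14
h^8 ≡ 14^2 = 196 ≡ 42
h^16 ≡ 42^2 = 1764 ≡ 70
h^32 ≡ 70^2 = 4900 ≡ 49
37 = 32 + 4 + 1, so h^37 ≡ 49·14·7 ≡ 28 (mod 77)

28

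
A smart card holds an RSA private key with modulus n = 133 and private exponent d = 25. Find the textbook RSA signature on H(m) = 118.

(H(m))^2 ≡ 118^2 = 13924 ≡ 92
(H(m))^4 ≡ 92^2 = 8464 ≡ 85
(H(m))^8 ≡ 85^2 = 7225 ≡ 43
(H(m))^16 ≡ 43^2 = 1849 ≡ 120
25 = 16 + 8 + 1, so (H(m))^25 ≡ 120·43·118 ≡ 6 (mod 133)

6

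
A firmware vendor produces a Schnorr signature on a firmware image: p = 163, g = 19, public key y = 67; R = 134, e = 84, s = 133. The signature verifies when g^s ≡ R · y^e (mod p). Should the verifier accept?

reject

g^s mod p:
Squares mod 163: 19^1≡19, 19^2≡35, 19^4≡84, 19^8≡47, 19^16≡90, 19^32≡113, 19^64≡55, 19^128≡91
133 = 128 + 4 + 1, so 19^133 ≡ 91·84·19 ≡ 3 (mod 163)
R · y^e mod p:
Squares mod 163: 67^1≡67, 67^2≡88, 67^4≡83, 67^8≡43, 67^16≡56, 67^32≡39, 67^64≡54
84 = 64 + 16 + 4, so 67^84 ≡ 54·56·83 ≡ 135 (mod 163)
134·135 = 18090 ≡ 160 (mod 163)
3 ≠ 160; the check fails.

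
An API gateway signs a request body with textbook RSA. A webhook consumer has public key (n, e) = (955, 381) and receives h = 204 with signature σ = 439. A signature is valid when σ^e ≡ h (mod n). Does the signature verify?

σ^381 mod 955 = 439
σ^381 mod 955 = 439, but h = 204.

does not verify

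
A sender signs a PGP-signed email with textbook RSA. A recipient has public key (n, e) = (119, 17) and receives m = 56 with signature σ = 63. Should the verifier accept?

reject

σ^2 ≡ 63^2 = 3969 ≡ 42
σ^4 ≡ 42^2 = 1764 ≡ 98
σ^8 ≡ 98^2 = 9604 ≡ 84
σ^16 ≡ 84^2 = 7056 ≡ 35
17 = 16 + 1, so σ^17 ≡ 35·63 ≡ 63 (mod 119)
σ^17 mod 119 = 63, but m = 56.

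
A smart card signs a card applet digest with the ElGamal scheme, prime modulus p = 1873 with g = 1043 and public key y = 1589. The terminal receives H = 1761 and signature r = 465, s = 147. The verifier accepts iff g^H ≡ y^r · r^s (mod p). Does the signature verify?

Left side g^H mod p:
1043^2 = 1087849 ≡ 1509
1043^4 ≡ 1509^2 = 2277081 ≡ 1386
1043^8 ≡ 1386^2 = 1920996 ≡ 1171
1043^16 ≡ 1171^2 = 1371241 ≡ 205
1043^32 ≡ 205^2 = 42025 ≡ 819
1043^64 ≡ 819^2 = 670761 ≡ 227
1043^128 ≡ 227^2 = 51529 ≡ 958
1043^256 ≡ 958^2 = 917764 ≡ 1867
1043^512 ≡ 1867^2 = 3485689 ≡ 36
1043^1024 ≡ 36^2 = 1296
1761 = 1024 + 512 + 128 + 64 + 32 + 1, so 1043^1761 ≡ 1296·36·958·227·819·1043 ≡ 667 (mod 1873)
Right side y^r · r^s mod p:
1589^2 = 2524921 ≡ 117
1589^4 ≡ 117^2 = 13689 ≡ 578
1589^8 ≡ 578^2 = 334084 ≡ 690
1589^16 ≡ 690^2 = 476100 ≡ 358
1589^32 ≡ 358^2 = 128164 ≡ 800
1589^64 ≡ 800^2 = 640000 ≡ 1307
1589^128 ≡ 1307^2 = 1708249 ≡ 73
1589^256 ≡ 73^2 = 5329 ≡ 1583
465 = 256 + 128 + 64 + 16 + 1, so 1589^465 ≡ 1583·73·1307·358·1589 ≡ 343 (mod 1873)
465^2 = 216225 ≡ 830
465^4 ≡ 830^2 = 688900 ≡ 1509
465^8 ≡ 1509^2 = 2277081 ≡ 1386
465^16 ≡ 1386^2 = 1920996 ≡ 1171
465^32 ≡ 1171^2 = 1371241 ≡ 205
465^64 ≡ 205^2 = 42025 ≡ 819
465^128 ≡ 819^2 = 670761 ≡ 227
147 = 128 + 16 + 2 + 1, so 465^147 ≡ 227·1171·830·465 ≡ 169 (mod 1873)
343·169 = 57967 ≡ 1777 (mod 1873)
667 ≠ 1777, so verification fails.

does not verify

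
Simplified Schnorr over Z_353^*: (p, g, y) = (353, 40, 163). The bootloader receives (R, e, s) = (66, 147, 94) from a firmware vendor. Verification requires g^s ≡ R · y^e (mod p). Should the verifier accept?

accept

g^s mod p:
40^2 = 1600 ≡ 188
40^4 ≡ 188^2 = 35344 ≡ 44
40^8 ≡ 44^2 = 1936 ≡ 171
40^16 ≡ 171^2 = 29241 ≡ 295
40^32 ≡ 295^2 = 87025 ≡ 187
40^64 ≡ 187^2 = 34969 ≡ 22
94 = 64 + 16 + 8 + 4 + 2, so 40^94 ≡ 22·295·171·44·188 ≡ 281 (mod 353)
R · y^e mod p:
163^2 = 26569 ≡ 94
163^4 ≡ 94^2 = 8836 ≡ 11
163^8 ≡ 11^2 = 121
163^16 ≡ 121^2 = 14641 ≡ 168
163^32 ≡ 168^2 = 28224 ≡ 337
163^64 ≡ 337^2 = 113569 ≡ 256
163^128 ≡ 256^2 = 65536 ≡ 231
147 = 128 + 16 + 2 + 1, so 163^147 ≡ 231·168·94·163 ≡ 31 (mod 353)
66·31 = 2046 ≡ 281 (mod 353)
281 ≡ 281 (mod 353); signature holds.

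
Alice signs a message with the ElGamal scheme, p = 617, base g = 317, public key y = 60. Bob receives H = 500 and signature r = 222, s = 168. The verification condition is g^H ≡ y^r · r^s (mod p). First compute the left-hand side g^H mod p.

317^500 mod 617 = 347

347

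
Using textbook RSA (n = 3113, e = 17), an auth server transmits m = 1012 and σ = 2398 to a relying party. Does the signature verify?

verifies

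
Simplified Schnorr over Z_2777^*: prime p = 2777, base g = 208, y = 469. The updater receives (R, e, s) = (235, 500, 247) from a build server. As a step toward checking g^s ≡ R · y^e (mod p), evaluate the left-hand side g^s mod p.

208^2 = 43264 ≡ 1609
208^4 ≡ 1609^2 = 2588881 ≡ 717
208^8 ≡ 717^2 = 514089 ≡ 344
208^16 ≡ 344^2 = 118336 ≡ 1702
208^32 ≡ 1702^2 = 2896804 ≡ 393
208^64 ≡ 393^2 = 154449 ≡ 1714
208^128 ≡ 1714^2 = 2937796 ≡ 2507
247 = 128 + 64 + 32 + 16 + 4 + 2 + 1, so 208^247 ≡ 2507·1714·393·1702·717·1609·208 ≡ 2024 (mod 2777)

2024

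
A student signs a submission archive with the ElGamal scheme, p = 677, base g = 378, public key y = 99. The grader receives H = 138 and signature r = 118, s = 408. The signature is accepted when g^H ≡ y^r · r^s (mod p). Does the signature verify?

verifies

Left side g^H mod p:
Squares mod 677: 378^1≡378, 378^2≡37, 378^4≡15, 378^8≡225, 378^16≡527, 378^32≡159, 378^64≡232, 378^128≡341
138 = 128 + 8 + 2, so 378^138 ≡ 341·225·37 ≡ 164 (mod 677)
Right side y^r · r^s mod p:
Squares mod 677: 99^1≡99, 99^2≡323, 99^4≡71, 99^8≡302, 99^16≡486, 99^32≡600, 99^64≡513
118 = 64 + 32 + 16 + 4 + 2, so 99^118 ≡ 513·600·486·71·323 ≡ 347 (mod 677)
Squares mod 677: 118^1≡118, 118^2≡384, 118^4≡547, 118^8≡652, 118^16≡625, 118^32≡673, 118^64≡16, 118^128≡256, 118^256≡544
408 = 256 + 128 + 16 + 8, so 118^408 ≡ 544·256·625·652 ≡ 537 (mod 677)
347·537 = 186339 ≡ 164 (mod 677)
164 ≡ 164 (mod 677), so the signature is genuine.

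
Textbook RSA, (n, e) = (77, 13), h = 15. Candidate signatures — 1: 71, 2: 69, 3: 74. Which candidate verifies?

Candidate 1: Squares mod 77: 71^1≡71, 71^2≡36, 71^4≡64, 71^8≡15; 13 = 8 + 4 + 1, so 71^13 ≡ 15·64·71 ≡ 15 (mod 77)
  → matches h = 15
Candidate 2: Squares mod 77: 69^1≡69, 69^2≡64, 69^4≡15, 69^8≡71; 13 = 8 + 4 + 1, so 69^13 ≡ 71·15·69 ≡ 27 (mod 77)
Candidate 3: Squares mod 77: 74^1≡74, 74^2≡9, 74^4≡4, 74^8≡16; 13 = 8 + 4 + 1, so 74^13 ≡ 16·4·74 ≡ 39 (mod 77)

1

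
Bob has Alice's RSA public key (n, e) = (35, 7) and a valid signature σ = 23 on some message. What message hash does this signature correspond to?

Squares mod 35: σ^1≡23, σ^2≡4, σ^4≡16
7 = 4 + 2 + 1, so σ^7 ≡ 16·4·23 ≡ 2 (mod 35)

2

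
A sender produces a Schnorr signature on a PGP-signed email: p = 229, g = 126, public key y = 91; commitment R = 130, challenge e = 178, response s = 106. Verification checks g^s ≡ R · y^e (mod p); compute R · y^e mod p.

Squares mod 229: 91^1≡91, 91^2≡37, 91^4≡224, 91^8≡25, 91^16≡167, 91^32≡180, 91^64≡111, 91^128≡184
178 = 128 + 32 + 16 + 2, so 91^178 ≡ 184·180·167·37 ≡ 111 (mod 229)
R · y^e ≡ 130·111 = 14430 ≡ 3 (mod 229)

3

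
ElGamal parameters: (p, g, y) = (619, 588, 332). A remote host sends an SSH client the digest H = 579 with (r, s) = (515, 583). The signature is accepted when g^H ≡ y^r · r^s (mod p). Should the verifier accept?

Left side g^H mod p:
588^2 = 345744 ≡ 342
588^4 ≡ 342^2 = 116964 ≡ 592
588^8 ≡ 592^2 = 350464 ≡ 110
588^16 ≡ 110^2 = 12100 ≡ 339
588^32 ≡ 339^2 = 114921 ≡ 406
588^64 ≡ 406^2 = 164836 ≡ 182
588^128 ≡ 182^2 = 33124 ≡ 317
588^256 ≡ 317^2 = 100489 ≡ 211
588^512 ≡ 211^2 = 44521 ≡ 572
579 = 512 + 64 + 2 + 1, so 588^579 ≡ 572·182·342·588 ≡ 437 (mod 619)
Right side y^r · r^s mod p:
332^2 = 110224 ≡ 42
332^4 ≡ 42^2 = 1764 ≡ 526
332^8 ≡ 526^2 = 276676 ≡ 602
332^16 ≡ 602^2 = 362404 ≡ 289
332^32 ≡ 289^2 = 83521 ≡ 575
332^64 ≡ 575^2 = 330625 ≡ 79
332^128 ≡ 79^2 = 6241 ≡ 51
332^256 ≡ 51^2 = 2601 ≡ 125
332^512 ≡ 125^2 = 15625 ≡ 150
515 = 512 + 2 + 1, so 332^515 ≡ 150·42·332 ≡ 618 (mod 619)
515^2 = 265225 ≡ 293
515^4 ≡ 293^2 = 85849 ≡ 427
515^8 ≡ 427^2 = 182329 ≡ 343
515^16 ≡ 343^2 = 117649 ≡ 39
515^32 ≡ 39^2 = 1521 ≡ 283
515^64 ≡ 283^2 = 80089 ≡ 238
515^128 ≡ 238^2 = 56644 ≡ 315
515^256 ≡ 315^2 = 99225 ≡ 185
515^512 ≡ 185^2 = 34225 ≡ 180
583 = 512 + 64 + 4 + 2 + 1, so 515^583 ≡ 180·238·427·293·515 ≡ 509 (mod 619)
618·509 = 314562 ≡ 110 (mod 619)
437 ≠ 110, so verification fails.

reject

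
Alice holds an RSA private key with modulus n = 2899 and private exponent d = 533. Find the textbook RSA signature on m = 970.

1412

m^2 ≡ 970^2 = 940900 ≡ 1624
m^4 ≡ 1624^2 = 2637376 ≡ 2185
m^8 ≡ 2185^2 = 4774225 ≡ 2471
m^16 ≡ 2471^2 = 6105841 ≡ 547
m^32 ≡ 547^2 = 299209 ≡ 612
m^64 ≡ 612^2 = 374544 ≡ 573
m^128 ≡ 573^2 = 328329 ≡ 742
m^256 ≡ 742^2 = 550564 ≡ 2653
m^512 ≡ 2653^2 = 7038409 ≡ 2536
533 = 512 + 16 + 4 + 1, so m^533 ≡ 2536·547·2185·970 ≡ 1412 (mod 2899)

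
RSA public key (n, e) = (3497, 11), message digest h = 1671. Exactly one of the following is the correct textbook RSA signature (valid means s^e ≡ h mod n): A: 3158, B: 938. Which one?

B

Candidate A: Squares mod 3497: 3158^1≡3158, 3158^2≡3017, 3158^4≡3095, 3158^8≡742; 11 = 8 + 2 + 1, so 3158^11 ≡ 742·3017·3158 ≡ 818 (mod 3497)
Candidate B: Squares mod 3497: 938^1≡938, 938^2≡2097, 938^4≡1680, 938^8≡321; 11 = 8 + 2 + 1, so 938^11 ≡ 321·2097·938 ≡ 1671 (mod 3497)
  → matches h = 1671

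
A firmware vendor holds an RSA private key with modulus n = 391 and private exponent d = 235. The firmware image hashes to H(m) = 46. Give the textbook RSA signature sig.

(H(m))^2 ≡ 46^2 = 2116 ≡ 161
(H(m))^4 ≡ 161^2 = 25921 ≡ 115
(H(m))^8 ≡ 115^2 = 13225 ≡ 322
(H(m))^16 ≡ 322^2 = 103684 ≡ 69
(H(m))^32 ≡ 69^2 = 4761 ≡ 69
(H(m))^64 ≡ 69^2 = 4761 ≡ 69
(H(m))^128 ≡ 69^2 = 4761 ≡ 69
235 = 128 + 64 + 32 + 8 + 2 + 1, so (H(m))^235 ≡ 69·69·69·322·161·46 ≡ 23 (mod 391)

23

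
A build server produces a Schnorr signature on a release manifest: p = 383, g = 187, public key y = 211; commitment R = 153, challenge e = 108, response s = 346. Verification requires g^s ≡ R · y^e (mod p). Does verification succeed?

passes

g^s mod p:
187^2 = 34969 ≡ 116
187^4 ≡ 116^2 = 13456 ≡ 51
187^8 ≡ 51^2 = 2601 ≡ 303
187^16 ≡ 303^2 = 91809 ≡ 272
187^32 ≡ 272^2 = 73984 ≡ 65
187^64 ≡ 65^2 = 4225 ≡ 12
187^128 ≡ 12^2 = 144
187^256 ≡ 144^2 = 20736 ≡ 54
346 = 256 + 64 + 16 + 8 + 2, so 187^346 ≡ 54·12·272·303·116 ≡ 206 (mod 383)
R · y^e mod p:
211^2 = 44521 ≡ 93
211^4 ≡ 93^2 = 8649 ≡ 223
211^8 ≡ 223^2 = 49729 ≡ 322
211^16 ≡ 322^2 = 103684 ≡ 274
211^32 ≡ 274^2 = 75076 ≡ 8
211^64 ≡ 8^2 = 64
108 = 64 + 32 + 8 + 4, so 211^108 ≡ 64·8·322·223 ≡ 119 (mod 383)
153·119 = 18207 ≡ 206 (mod 383)
206 ≡ 206 (mod 383); signature holds.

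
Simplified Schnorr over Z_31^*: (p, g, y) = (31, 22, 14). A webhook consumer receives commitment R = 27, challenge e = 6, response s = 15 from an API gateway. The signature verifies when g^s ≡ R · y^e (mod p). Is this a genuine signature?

g^s mod p:
22^15 mod 31 = 30
R · y^e mod p:
14^6 mod 31 = 8
27·8 = 216 ≡ 30 (mod 31)
30 ≡ 30 (mod 31); signature holds.

genuine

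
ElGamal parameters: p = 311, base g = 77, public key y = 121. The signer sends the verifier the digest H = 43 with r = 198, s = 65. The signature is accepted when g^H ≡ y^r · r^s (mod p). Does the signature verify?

Left side g^H mod p:
77^2 = 5929 ≡ 20
77^4 ≡ 20^2 = 400 ≡ 89
77^8 ≡ 89^2 = 7921 ≡ 146
77^16 ≡ 146^2 = 21316 ≡ 168
77^32 ≡ 168^2 = 28224 ≡ 234
43 = 32 + 8 + 2 + 1, so 77^43 ≡ 234·146·20·77 ≡ 68 (mod 311)
Right side y^r · r^s mod p:
121^2 = 14641 ≡ 24
121^4 ≡ 24^2 = 576 ≡ 265
121^8 ≡ 265^2 = 70225 ≡ 250
121^16 ≡ 250^2 = 62500 ≡ 300
121^32 ≡ 300^2 = 90000 ≡ 121
121^64 ≡ 121^2 = 14641 ≡ 24
121^128 ≡ 24^2 = 576 ≡ 265
198 = 128 + 64 + 4 + 2, so 121^198 ≡ 265·24·265·24 ≡ 7 (mod 311)
198^2 = 39204 ≡ 18
198^4 ≡ 18^2 = 324 ≡ 13
198^8 ≡ 13^2 = 169
198^16 ≡ 169^2 = 28561 ≡ 260
198^32 ≡ 260^2 = 67600 ≡ 113
198^64 ≡ 113^2 = 12769 ≡ 18
65 = 64 + 1, so 198^65 ≡ 18·198 ≡ 143 (mod 311)
7·143 = 1001 ≡ 68 (mod 311)
68 ≡ 68 (mod 311), so the signature is genuine.

verifies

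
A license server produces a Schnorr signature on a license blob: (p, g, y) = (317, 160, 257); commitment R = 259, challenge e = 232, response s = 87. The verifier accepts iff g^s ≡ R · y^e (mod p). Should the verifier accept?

accept

g^s mod p:
160^2 = 25600 ≡ 240
160^4 ≡ 240^2 = 57600 ≡ 223
160^8 ≡ 223^2 = 49729 ≡ 277
160^16 ≡ 277^2 = 76729 ≡ 15
160^32 ≡ 15^2 = 225
160^64 ≡ 225^2 = 50625 ≡ 222
87 = 64 + 16 + 4 + 2 + 1, so 160^87 ≡ 222·15·223·240·160 ≡ 277 (mod 317)
R · y^e mod p:
257^2 = 66049 ≡ 113
257^4 ≡ 113^2 = 12769 ≡ 89
257^8 ≡ 89^2 = 7921 ≡ 313
257^16 ≡ 313^2 = 97969 ≡ 16
257^32 ≡ 16^2 = 256
257^64 ≡ 256^2 = 65536 ≡ 234
257^128 ≡ 234^2 = 54756 ≡ 232
232 = 128 + 64 + 32 + 8, so 257^232 ≡ 232·234·256·313 ≡ 110 (mod 317)
259·110 = 28490 ≡ 277 (mod 317)
277 ≡ 277 (mod 317); signature holds.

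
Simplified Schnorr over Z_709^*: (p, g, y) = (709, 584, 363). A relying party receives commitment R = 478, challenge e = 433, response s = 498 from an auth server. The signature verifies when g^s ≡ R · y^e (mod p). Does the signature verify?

g^s mod p:
584^498 mod 709 = 385
R · y^e mod p:
363^433 mod 709 = 471
478·471 = 225138 ≡ 385 (mod 709)
385 ≡ 385 (mod 709); signature holds.

verifies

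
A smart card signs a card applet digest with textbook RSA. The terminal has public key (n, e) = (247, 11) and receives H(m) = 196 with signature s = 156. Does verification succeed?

s^2 ≡ 156^2 = 24336 ≡ 130
s^4 ≡ 130^2 = 16900 ≡ 104
s^8 ≡ 104^2 = 10816 ≡ 195
11 = 8 + 2 + 1, so s^11 ≡ 195·130·156 ≡ 130 (mod 247)
130 ≠ 196, so verification fails.

fails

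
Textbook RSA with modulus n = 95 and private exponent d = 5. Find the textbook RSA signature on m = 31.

46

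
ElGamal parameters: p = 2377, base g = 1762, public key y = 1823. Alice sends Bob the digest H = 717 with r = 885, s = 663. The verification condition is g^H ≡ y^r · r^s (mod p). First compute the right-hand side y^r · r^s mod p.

673

Squares mod 2377: 1823^1≡1823, 1823^2≡283, 1823^4≡1648, 1823^8≡1370, 1823^16≡1447, 1823^32≡2049, 1823^64≡619, 1823^128≡464, 1823^256≡1366, 1823^512≡11
885 = 512 + 256 + 64 + 32 + 16 + 4 + 1, so 1823^885 ≡ 11·1366·619·2049·1447·1648·1823 ≡ 727 (mod 2377)
Squares mod 2377: 885^1≡885, 885^2≡1192, 885^4≡1795, 885^8≡1190, 885^16≡1785, 885^32≡1045, 885^64≡982, 885^128≡1639, 885^256≡311, 885^512≡1641
663 = 512 + 128 + 16 + 4 + 2 + 1, so 885^663 ≡ 1641·1639·1785·1795·1192·885 ≡ 2015 (mod 2377)
y^r · r^s ≡ 727·2015 = 1464905 ≡ 673 (mod 2377)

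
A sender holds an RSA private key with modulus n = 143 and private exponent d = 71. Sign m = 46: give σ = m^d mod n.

2

m^2 ≡ 46^2 = 2116 ≡ 114
m^4 ≡ 114^2 = 12996 ≡ 126
m^8 ≡ 126^2 = 15876 ≡ 3
m^16 ≡ 3^2 = 9
m^32 ≡ 9^2 = 81
m^64 ≡ 81^2 = 6561 ≡ 126
71 = 64 + 4 + 2 + 1, so m^71 ≡ 126·126·114·46 ≡ 2 (mod 143)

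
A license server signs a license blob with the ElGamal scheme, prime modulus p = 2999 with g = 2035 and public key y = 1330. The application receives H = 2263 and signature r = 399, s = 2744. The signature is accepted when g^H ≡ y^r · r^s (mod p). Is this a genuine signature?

Left side g^H mod p:
2035^2263 mod 2999 = 1865
Right side y^r · r^s mod p:
1330^399 mod 2999 = 2634
399^2744 mod 2999 = 2049
2634·2049 = 5397066 ≡ 1865 (mod 2999)
1865 ≡ 1865 (mod 2999), so the signature is genuine.

genuine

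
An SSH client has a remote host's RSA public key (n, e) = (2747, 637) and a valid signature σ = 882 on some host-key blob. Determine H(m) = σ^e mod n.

582

Squares mod 2747: σ^1≡882, σ^2≡523, σ^4≡1576, σ^8≡488, σ^16≡1902, σ^32≡2552, σ^64≡2314, σ^128≡693, σ^256≡2271, σ^512≡1322
637 = 512 + 64 + 32 + 16 + 8 + 4 + 1, so σ^637 ≡ 1322·2314·2552·1902·488·1576·882 ≡ 582 (mod 2747)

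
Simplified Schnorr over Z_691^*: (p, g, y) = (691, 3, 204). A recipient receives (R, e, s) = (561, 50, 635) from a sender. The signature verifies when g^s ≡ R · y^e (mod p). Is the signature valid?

g^s mod p:
3^2 = 9
3^4 ≡ 9^2 = 81
3^8 ≡ 81^2 = 6561 ≡ 342
3^16 ≡ 342^2 = 116964 ≡ 185
3^32 ≡ 185^2 = 34225 ≡ 366
3^64 ≡ 366^2 = 133956 ≡ 593
3^128 ≡ 593^2 = 351649 ≡ 621
3^256 ≡ 621^2 = 385641 ≡ 63
3^512 ≡ 63^2 = 3969 ≡ 514
635 = 512 + 64 + 32 + 16 + 8 + 2 + 1, so 3^635 ≡ 514·593·366·185·342·9·3 ≡ 469 (mod 691)
R · y^e mod p:
204^2 = 41616 ≡ 156
204^4 ≡ 156^2 = 24336 ≡ 151
204^8 ≡ 151^2 = 22801 ≡ 689
204^16 ≡ 689^2 = 474721 ≡ 4
204^32 ≡ 4^2 = 16
50 = 32 + 16 + 2, so 204^50 ≡ 16·4·156 ≡ 310 (mod 691)
561·310 = 173910 ≡ 469 (mod 691)
469 ≡ 469 (mod 691); signature holds.

valid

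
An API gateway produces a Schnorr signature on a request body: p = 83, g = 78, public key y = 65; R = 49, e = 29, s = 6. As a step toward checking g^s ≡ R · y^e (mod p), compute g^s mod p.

Squares mod 83: 78^1≡78, 78^2≡25, 78^4≡44
6 = 4 + 2, so 78^6 ≡ 44·25 ≡ 21 (mod 83)

21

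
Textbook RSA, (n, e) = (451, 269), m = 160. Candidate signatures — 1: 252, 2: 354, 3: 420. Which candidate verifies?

3

Candidate 1: Squares mod 451: 252^1≡252, 252^2≡364, 252^4≡353, 252^8≡133, 252^16≡100, 252^32≡78, 252^64≡221, 252^128≡133, 252^256≡100; 269 = 256 + 8 + 4 + 1, so 252^269 ≡ 100·133·353·252 ≡ 186 (mod 451)
Candidate 2: Squares mod 451: 354^1≡354, 354^2≡389, 354^4≡236, 354^8≡223, 354^16≡119, 354^32≡180, 354^64≡379, 354^128≡223, 354^256≡119; 269 = 256 + 8 + 4 + 1, so 354^269 ≡ 119·223·236·354 ≡ 270 (mod 451)
Candidate 3: Squares mod 451: 420^1≡420, 420^2≡59, 420^4≡324, 420^8≡344, 420^16≡174, 420^32≡59, 420^64≡324, 420^128≡344, 420^256≡174; 269 = 256 + 8 + 4 + 1, so 420^269 ≡ 174·344·324·420 ≡ 160 (mod 451)
  → matches m = 160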